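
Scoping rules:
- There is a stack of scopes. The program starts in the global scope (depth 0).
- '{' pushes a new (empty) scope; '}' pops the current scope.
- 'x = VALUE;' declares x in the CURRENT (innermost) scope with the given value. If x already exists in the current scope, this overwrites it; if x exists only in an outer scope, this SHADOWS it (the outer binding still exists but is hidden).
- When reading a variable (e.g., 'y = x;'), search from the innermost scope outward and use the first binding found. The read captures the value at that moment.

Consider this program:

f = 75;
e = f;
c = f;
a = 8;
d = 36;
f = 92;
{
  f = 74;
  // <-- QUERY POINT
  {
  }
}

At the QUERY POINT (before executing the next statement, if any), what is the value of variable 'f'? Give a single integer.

Answer: 74

Derivation:
Step 1: declare f=75 at depth 0
Step 2: declare e=(read f)=75 at depth 0
Step 3: declare c=(read f)=75 at depth 0
Step 4: declare a=8 at depth 0
Step 5: declare d=36 at depth 0
Step 6: declare f=92 at depth 0
Step 7: enter scope (depth=1)
Step 8: declare f=74 at depth 1
Visible at query point: a=8 c=75 d=36 e=75 f=74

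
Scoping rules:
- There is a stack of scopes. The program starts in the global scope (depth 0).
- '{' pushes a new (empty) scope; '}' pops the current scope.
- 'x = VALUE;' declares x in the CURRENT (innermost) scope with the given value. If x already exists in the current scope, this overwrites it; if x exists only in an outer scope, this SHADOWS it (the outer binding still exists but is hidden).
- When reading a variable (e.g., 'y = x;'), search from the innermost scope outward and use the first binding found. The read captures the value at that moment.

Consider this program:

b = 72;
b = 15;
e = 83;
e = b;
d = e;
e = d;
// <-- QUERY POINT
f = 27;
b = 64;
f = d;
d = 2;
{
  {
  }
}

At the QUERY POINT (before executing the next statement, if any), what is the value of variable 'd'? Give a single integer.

Step 1: declare b=72 at depth 0
Step 2: declare b=15 at depth 0
Step 3: declare e=83 at depth 0
Step 4: declare e=(read b)=15 at depth 0
Step 5: declare d=(read e)=15 at depth 0
Step 6: declare e=(read d)=15 at depth 0
Visible at query point: b=15 d=15 e=15

Answer: 15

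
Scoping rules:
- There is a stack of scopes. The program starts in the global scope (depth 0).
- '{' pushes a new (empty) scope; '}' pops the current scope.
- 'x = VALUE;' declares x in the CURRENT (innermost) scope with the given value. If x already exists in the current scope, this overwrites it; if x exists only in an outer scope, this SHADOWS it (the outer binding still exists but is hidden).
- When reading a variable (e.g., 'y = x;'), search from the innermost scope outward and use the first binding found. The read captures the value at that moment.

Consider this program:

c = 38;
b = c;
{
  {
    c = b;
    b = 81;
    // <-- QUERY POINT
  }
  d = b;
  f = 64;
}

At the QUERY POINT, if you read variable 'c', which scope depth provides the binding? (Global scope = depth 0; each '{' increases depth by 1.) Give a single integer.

Answer: 2

Derivation:
Step 1: declare c=38 at depth 0
Step 2: declare b=(read c)=38 at depth 0
Step 3: enter scope (depth=1)
Step 4: enter scope (depth=2)
Step 5: declare c=(read b)=38 at depth 2
Step 6: declare b=81 at depth 2
Visible at query point: b=81 c=38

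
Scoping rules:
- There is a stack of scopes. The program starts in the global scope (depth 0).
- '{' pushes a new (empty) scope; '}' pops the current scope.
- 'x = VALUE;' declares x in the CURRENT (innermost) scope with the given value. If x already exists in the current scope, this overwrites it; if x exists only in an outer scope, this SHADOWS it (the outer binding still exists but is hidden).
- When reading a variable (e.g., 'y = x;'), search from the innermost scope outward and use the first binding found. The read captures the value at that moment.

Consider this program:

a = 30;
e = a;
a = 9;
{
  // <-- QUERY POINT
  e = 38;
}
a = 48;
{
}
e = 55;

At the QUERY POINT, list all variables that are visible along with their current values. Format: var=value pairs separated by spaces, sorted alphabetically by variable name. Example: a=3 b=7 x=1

Answer: a=9 e=30

Derivation:
Step 1: declare a=30 at depth 0
Step 2: declare e=(read a)=30 at depth 0
Step 3: declare a=9 at depth 0
Step 4: enter scope (depth=1)
Visible at query point: a=9 e=30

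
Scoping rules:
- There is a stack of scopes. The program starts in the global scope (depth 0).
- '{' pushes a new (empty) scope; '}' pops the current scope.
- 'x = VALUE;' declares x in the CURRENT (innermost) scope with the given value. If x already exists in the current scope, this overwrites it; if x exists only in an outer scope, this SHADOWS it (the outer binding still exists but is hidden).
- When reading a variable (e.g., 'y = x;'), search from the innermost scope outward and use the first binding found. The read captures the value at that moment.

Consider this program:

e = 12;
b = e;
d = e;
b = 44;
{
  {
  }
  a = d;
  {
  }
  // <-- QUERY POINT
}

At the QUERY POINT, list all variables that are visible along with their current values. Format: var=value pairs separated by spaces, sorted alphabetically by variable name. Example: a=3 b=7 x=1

Answer: a=12 b=44 d=12 e=12

Derivation:
Step 1: declare e=12 at depth 0
Step 2: declare b=(read e)=12 at depth 0
Step 3: declare d=(read e)=12 at depth 0
Step 4: declare b=44 at depth 0
Step 5: enter scope (depth=1)
Step 6: enter scope (depth=2)
Step 7: exit scope (depth=1)
Step 8: declare a=(read d)=12 at depth 1
Step 9: enter scope (depth=2)
Step 10: exit scope (depth=1)
Visible at query point: a=12 b=44 d=12 e=12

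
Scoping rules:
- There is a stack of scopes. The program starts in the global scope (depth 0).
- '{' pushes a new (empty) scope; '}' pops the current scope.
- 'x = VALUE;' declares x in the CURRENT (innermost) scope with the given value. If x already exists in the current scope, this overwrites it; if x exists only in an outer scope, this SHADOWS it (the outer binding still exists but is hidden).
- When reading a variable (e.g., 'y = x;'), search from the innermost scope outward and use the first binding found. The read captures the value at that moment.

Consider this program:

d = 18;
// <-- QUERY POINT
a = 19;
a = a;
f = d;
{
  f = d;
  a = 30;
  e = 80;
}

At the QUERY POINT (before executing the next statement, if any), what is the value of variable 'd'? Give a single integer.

Answer: 18

Derivation:
Step 1: declare d=18 at depth 0
Visible at query point: d=18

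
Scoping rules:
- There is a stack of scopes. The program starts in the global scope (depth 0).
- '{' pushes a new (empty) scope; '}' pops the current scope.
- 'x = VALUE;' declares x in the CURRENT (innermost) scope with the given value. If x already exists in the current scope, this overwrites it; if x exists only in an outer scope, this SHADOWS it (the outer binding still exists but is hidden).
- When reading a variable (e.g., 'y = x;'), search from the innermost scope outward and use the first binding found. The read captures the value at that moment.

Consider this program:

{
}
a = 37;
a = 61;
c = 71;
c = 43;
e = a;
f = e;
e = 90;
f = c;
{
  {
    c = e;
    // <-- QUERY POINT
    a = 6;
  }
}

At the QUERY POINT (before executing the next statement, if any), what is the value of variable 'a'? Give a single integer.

Step 1: enter scope (depth=1)
Step 2: exit scope (depth=0)
Step 3: declare a=37 at depth 0
Step 4: declare a=61 at depth 0
Step 5: declare c=71 at depth 0
Step 6: declare c=43 at depth 0
Step 7: declare e=(read a)=61 at depth 0
Step 8: declare f=(read e)=61 at depth 0
Step 9: declare e=90 at depth 0
Step 10: declare f=(read c)=43 at depth 0
Step 11: enter scope (depth=1)
Step 12: enter scope (depth=2)
Step 13: declare c=(read e)=90 at depth 2
Visible at query point: a=61 c=90 e=90 f=43

Answer: 61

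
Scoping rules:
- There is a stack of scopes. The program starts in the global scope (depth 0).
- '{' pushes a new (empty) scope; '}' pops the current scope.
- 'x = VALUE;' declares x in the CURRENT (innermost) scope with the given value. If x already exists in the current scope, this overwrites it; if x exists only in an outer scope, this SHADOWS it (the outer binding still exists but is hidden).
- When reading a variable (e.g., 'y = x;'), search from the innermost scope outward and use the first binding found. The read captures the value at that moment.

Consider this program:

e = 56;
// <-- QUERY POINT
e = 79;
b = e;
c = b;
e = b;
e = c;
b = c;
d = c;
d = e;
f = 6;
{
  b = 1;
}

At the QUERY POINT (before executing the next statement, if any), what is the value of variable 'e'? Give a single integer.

Step 1: declare e=56 at depth 0
Visible at query point: e=56

Answer: 56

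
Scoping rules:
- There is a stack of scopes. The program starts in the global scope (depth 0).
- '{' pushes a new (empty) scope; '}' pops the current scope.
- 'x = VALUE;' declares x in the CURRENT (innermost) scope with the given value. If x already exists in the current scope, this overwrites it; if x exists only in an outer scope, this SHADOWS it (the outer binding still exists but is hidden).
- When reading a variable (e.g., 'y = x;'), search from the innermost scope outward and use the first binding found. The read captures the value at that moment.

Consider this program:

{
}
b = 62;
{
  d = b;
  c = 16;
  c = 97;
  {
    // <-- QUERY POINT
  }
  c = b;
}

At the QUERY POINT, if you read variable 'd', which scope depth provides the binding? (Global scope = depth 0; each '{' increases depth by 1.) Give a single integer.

Answer: 1

Derivation:
Step 1: enter scope (depth=1)
Step 2: exit scope (depth=0)
Step 3: declare b=62 at depth 0
Step 4: enter scope (depth=1)
Step 5: declare d=(read b)=62 at depth 1
Step 6: declare c=16 at depth 1
Step 7: declare c=97 at depth 1
Step 8: enter scope (depth=2)
Visible at query point: b=62 c=97 d=62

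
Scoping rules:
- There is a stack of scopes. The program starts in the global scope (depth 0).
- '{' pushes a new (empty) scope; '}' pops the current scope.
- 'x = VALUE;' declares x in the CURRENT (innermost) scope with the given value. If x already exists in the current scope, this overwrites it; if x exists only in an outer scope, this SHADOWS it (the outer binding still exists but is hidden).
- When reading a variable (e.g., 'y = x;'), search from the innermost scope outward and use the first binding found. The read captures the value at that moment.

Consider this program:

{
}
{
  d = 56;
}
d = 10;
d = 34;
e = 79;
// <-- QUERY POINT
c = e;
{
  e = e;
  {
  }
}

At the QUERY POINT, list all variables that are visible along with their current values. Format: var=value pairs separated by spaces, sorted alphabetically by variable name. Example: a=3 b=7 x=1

Step 1: enter scope (depth=1)
Step 2: exit scope (depth=0)
Step 3: enter scope (depth=1)
Step 4: declare d=56 at depth 1
Step 5: exit scope (depth=0)
Step 6: declare d=10 at depth 0
Step 7: declare d=34 at depth 0
Step 8: declare e=79 at depth 0
Visible at query point: d=34 e=79

Answer: d=34 e=79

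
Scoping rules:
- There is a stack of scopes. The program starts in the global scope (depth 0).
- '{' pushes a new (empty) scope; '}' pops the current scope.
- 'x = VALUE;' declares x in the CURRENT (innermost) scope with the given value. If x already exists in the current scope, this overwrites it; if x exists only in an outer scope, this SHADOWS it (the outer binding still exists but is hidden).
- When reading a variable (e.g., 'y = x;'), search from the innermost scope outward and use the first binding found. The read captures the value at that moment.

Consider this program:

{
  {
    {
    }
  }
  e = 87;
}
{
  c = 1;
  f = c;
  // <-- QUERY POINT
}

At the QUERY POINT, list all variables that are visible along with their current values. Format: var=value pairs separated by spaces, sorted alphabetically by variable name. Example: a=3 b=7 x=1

Answer: c=1 f=1

Derivation:
Step 1: enter scope (depth=1)
Step 2: enter scope (depth=2)
Step 3: enter scope (depth=3)
Step 4: exit scope (depth=2)
Step 5: exit scope (depth=1)
Step 6: declare e=87 at depth 1
Step 7: exit scope (depth=0)
Step 8: enter scope (depth=1)
Step 9: declare c=1 at depth 1
Step 10: declare f=(read c)=1 at depth 1
Visible at query point: c=1 f=1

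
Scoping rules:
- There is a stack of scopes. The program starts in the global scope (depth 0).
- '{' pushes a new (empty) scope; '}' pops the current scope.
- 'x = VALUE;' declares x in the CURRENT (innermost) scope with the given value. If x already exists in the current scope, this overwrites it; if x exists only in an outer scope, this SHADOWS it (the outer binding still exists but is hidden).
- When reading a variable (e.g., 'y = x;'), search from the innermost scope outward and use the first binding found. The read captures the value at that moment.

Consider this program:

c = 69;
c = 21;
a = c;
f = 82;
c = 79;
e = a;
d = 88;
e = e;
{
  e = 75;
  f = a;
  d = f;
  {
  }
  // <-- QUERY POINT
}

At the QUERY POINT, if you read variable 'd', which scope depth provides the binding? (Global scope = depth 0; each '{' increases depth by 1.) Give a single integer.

Step 1: declare c=69 at depth 0
Step 2: declare c=21 at depth 0
Step 3: declare a=(read c)=21 at depth 0
Step 4: declare f=82 at depth 0
Step 5: declare c=79 at depth 0
Step 6: declare e=(read a)=21 at depth 0
Step 7: declare d=88 at depth 0
Step 8: declare e=(read e)=21 at depth 0
Step 9: enter scope (depth=1)
Step 10: declare e=75 at depth 1
Step 11: declare f=(read a)=21 at depth 1
Step 12: declare d=(read f)=21 at depth 1
Step 13: enter scope (depth=2)
Step 14: exit scope (depth=1)
Visible at query point: a=21 c=79 d=21 e=75 f=21

Answer: 1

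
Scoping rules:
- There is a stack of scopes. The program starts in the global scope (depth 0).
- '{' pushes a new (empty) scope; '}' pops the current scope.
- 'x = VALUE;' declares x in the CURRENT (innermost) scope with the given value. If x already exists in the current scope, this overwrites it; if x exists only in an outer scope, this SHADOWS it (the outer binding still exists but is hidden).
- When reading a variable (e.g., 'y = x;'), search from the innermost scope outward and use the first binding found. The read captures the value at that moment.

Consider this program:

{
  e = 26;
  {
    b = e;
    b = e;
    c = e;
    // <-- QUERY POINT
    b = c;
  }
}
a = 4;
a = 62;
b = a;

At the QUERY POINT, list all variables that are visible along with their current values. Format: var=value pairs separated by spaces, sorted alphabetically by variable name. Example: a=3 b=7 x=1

Answer: b=26 c=26 e=26

Derivation:
Step 1: enter scope (depth=1)
Step 2: declare e=26 at depth 1
Step 3: enter scope (depth=2)
Step 4: declare b=(read e)=26 at depth 2
Step 5: declare b=(read e)=26 at depth 2
Step 6: declare c=(read e)=26 at depth 2
Visible at query point: b=26 c=26 e=26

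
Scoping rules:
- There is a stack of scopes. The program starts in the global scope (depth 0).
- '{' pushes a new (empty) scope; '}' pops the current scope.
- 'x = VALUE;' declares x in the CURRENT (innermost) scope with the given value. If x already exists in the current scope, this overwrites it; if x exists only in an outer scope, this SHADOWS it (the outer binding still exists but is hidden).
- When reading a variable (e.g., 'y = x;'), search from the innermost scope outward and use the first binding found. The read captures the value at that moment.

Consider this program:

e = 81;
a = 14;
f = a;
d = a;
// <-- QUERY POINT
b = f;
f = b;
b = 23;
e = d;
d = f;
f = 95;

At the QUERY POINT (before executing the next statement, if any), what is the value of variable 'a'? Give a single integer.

Step 1: declare e=81 at depth 0
Step 2: declare a=14 at depth 0
Step 3: declare f=(read a)=14 at depth 0
Step 4: declare d=(read a)=14 at depth 0
Visible at query point: a=14 d=14 e=81 f=14

Answer: 14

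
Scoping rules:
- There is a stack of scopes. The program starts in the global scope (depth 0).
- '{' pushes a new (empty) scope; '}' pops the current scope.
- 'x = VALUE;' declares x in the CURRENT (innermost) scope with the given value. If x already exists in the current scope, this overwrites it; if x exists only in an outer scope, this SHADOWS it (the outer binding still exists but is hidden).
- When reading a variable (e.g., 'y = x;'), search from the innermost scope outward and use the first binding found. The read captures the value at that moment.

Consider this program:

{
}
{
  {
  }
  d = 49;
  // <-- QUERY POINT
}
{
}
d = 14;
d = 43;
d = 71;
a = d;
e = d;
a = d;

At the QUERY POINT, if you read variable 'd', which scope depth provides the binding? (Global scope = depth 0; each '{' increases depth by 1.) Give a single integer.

Step 1: enter scope (depth=1)
Step 2: exit scope (depth=0)
Step 3: enter scope (depth=1)
Step 4: enter scope (depth=2)
Step 5: exit scope (depth=1)
Step 6: declare d=49 at depth 1
Visible at query point: d=49

Answer: 1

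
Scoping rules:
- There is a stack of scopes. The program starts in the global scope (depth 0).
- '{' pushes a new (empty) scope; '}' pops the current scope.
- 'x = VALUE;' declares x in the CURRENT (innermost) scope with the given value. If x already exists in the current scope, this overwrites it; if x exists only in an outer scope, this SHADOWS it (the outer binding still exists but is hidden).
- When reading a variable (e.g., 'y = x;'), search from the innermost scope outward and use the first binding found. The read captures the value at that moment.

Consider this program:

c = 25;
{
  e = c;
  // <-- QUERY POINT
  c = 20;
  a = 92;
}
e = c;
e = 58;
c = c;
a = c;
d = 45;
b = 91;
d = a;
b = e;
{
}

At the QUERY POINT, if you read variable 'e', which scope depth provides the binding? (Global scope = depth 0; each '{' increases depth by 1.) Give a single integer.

Step 1: declare c=25 at depth 0
Step 2: enter scope (depth=1)
Step 3: declare e=(read c)=25 at depth 1
Visible at query point: c=25 e=25

Answer: 1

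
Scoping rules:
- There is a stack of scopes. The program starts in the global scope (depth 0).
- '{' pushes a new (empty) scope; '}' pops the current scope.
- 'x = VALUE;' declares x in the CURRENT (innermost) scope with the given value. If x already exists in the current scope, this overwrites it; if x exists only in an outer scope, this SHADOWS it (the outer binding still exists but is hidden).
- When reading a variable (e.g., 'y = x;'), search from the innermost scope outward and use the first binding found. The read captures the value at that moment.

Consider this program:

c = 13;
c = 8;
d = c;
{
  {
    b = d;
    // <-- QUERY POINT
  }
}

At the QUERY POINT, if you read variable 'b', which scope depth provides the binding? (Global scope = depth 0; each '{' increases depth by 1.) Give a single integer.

Step 1: declare c=13 at depth 0
Step 2: declare c=8 at depth 0
Step 3: declare d=(read c)=8 at depth 0
Step 4: enter scope (depth=1)
Step 5: enter scope (depth=2)
Step 6: declare b=(read d)=8 at depth 2
Visible at query point: b=8 c=8 d=8

Answer: 2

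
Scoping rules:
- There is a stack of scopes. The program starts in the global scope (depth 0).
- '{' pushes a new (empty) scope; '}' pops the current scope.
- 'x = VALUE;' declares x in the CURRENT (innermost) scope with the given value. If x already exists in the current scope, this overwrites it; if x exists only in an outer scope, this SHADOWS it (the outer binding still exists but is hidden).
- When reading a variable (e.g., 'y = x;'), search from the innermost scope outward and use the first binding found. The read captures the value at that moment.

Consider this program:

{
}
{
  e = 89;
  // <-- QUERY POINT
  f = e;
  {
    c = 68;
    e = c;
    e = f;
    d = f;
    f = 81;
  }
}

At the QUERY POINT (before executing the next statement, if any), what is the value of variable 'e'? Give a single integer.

Step 1: enter scope (depth=1)
Step 2: exit scope (depth=0)
Step 3: enter scope (depth=1)
Step 4: declare e=89 at depth 1
Visible at query point: e=89

Answer: 89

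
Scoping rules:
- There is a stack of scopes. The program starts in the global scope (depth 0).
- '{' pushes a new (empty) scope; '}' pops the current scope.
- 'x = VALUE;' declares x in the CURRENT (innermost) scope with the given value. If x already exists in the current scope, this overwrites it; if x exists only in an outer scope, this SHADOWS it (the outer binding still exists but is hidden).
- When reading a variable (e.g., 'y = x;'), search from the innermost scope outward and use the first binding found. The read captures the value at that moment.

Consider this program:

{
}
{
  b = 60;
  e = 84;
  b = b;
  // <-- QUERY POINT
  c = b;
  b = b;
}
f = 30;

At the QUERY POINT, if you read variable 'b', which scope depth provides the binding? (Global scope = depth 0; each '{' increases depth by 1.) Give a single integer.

Step 1: enter scope (depth=1)
Step 2: exit scope (depth=0)
Step 3: enter scope (depth=1)
Step 4: declare b=60 at depth 1
Step 5: declare e=84 at depth 1
Step 6: declare b=(read b)=60 at depth 1
Visible at query point: b=60 e=84

Answer: 1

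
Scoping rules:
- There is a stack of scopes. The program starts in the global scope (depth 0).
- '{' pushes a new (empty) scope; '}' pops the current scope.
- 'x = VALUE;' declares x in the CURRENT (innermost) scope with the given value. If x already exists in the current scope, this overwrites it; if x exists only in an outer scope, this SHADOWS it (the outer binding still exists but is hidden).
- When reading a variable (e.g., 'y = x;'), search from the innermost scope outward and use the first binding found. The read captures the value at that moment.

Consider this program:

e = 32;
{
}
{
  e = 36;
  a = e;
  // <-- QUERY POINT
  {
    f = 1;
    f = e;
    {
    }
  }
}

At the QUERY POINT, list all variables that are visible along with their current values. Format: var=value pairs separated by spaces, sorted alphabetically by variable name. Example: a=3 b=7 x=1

Answer: a=36 e=36

Derivation:
Step 1: declare e=32 at depth 0
Step 2: enter scope (depth=1)
Step 3: exit scope (depth=0)
Step 4: enter scope (depth=1)
Step 5: declare e=36 at depth 1
Step 6: declare a=(read e)=36 at depth 1
Visible at query point: a=36 e=36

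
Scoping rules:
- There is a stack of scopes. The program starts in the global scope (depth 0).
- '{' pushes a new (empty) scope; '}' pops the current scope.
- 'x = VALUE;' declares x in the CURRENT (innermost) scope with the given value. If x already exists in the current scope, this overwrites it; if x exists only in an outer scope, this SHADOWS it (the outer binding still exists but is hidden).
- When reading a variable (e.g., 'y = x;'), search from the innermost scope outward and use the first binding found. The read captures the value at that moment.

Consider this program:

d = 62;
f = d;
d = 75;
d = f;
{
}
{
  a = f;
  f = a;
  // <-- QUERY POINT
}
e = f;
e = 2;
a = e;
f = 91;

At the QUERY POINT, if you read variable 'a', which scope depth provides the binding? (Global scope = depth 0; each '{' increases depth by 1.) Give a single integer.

Step 1: declare d=62 at depth 0
Step 2: declare f=(read d)=62 at depth 0
Step 3: declare d=75 at depth 0
Step 4: declare d=(read f)=62 at depth 0
Step 5: enter scope (depth=1)
Step 6: exit scope (depth=0)
Step 7: enter scope (depth=1)
Step 8: declare a=(read f)=62 at depth 1
Step 9: declare f=(read a)=62 at depth 1
Visible at query point: a=62 d=62 f=62

Answer: 1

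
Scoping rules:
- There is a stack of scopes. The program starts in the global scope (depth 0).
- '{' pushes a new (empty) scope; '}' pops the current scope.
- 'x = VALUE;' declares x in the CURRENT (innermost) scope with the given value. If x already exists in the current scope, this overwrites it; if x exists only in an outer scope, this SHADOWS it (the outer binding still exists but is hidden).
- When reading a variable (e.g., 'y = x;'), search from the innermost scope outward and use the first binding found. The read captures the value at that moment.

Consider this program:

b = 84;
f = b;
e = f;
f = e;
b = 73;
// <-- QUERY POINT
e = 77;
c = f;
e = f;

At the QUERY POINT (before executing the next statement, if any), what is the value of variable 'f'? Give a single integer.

Answer: 84

Derivation:
Step 1: declare b=84 at depth 0
Step 2: declare f=(read b)=84 at depth 0
Step 3: declare e=(read f)=84 at depth 0
Step 4: declare f=(read e)=84 at depth 0
Step 5: declare b=73 at depth 0
Visible at query point: b=73 e=84 f=84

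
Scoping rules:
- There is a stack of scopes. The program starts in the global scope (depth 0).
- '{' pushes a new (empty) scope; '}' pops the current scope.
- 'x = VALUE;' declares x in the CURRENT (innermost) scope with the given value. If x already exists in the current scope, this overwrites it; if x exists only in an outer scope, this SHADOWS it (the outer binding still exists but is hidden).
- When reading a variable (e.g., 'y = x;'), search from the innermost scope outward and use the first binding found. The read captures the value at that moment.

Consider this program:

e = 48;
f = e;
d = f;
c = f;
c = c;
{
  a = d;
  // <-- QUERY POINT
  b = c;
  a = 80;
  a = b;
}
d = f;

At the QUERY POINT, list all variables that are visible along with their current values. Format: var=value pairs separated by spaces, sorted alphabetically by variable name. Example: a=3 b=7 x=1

Answer: a=48 c=48 d=48 e=48 f=48

Derivation:
Step 1: declare e=48 at depth 0
Step 2: declare f=(read e)=48 at depth 0
Step 3: declare d=(read f)=48 at depth 0
Step 4: declare c=(read f)=48 at depth 0
Step 5: declare c=(read c)=48 at depth 0
Step 6: enter scope (depth=1)
Step 7: declare a=(read d)=48 at depth 1
Visible at query point: a=48 c=48 d=48 e=48 f=48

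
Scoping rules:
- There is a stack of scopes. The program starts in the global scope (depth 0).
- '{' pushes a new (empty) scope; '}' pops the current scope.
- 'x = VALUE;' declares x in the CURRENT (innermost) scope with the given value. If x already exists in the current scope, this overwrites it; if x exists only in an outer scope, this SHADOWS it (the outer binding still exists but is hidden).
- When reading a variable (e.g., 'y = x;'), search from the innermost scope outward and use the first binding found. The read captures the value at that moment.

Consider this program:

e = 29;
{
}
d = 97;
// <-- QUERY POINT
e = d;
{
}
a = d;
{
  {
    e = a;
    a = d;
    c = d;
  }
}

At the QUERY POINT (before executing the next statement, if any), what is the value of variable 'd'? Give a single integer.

Answer: 97

Derivation:
Step 1: declare e=29 at depth 0
Step 2: enter scope (depth=1)
Step 3: exit scope (depth=0)
Step 4: declare d=97 at depth 0
Visible at query point: d=97 e=29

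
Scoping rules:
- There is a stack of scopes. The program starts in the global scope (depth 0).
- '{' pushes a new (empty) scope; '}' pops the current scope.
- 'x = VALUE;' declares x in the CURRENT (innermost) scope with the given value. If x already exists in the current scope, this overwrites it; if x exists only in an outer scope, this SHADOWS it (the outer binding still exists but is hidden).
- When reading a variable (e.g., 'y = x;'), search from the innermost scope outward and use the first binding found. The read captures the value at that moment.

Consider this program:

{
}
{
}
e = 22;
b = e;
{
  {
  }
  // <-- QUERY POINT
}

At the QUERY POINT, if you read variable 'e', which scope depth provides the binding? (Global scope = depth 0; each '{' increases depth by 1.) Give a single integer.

Answer: 0

Derivation:
Step 1: enter scope (depth=1)
Step 2: exit scope (depth=0)
Step 3: enter scope (depth=1)
Step 4: exit scope (depth=0)
Step 5: declare e=22 at depth 0
Step 6: declare b=(read e)=22 at depth 0
Step 7: enter scope (depth=1)
Step 8: enter scope (depth=2)
Step 9: exit scope (depth=1)
Visible at query point: b=22 e=22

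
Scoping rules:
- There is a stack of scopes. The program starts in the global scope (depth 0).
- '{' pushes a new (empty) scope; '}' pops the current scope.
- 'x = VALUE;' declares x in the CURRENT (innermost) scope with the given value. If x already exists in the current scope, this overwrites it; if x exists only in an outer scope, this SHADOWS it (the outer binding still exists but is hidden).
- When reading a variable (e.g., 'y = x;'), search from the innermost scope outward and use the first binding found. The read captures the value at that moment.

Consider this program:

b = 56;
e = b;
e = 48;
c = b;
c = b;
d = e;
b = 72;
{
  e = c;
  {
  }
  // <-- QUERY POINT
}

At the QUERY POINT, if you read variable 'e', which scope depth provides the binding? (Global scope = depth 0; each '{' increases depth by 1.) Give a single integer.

Answer: 1

Derivation:
Step 1: declare b=56 at depth 0
Step 2: declare e=(read b)=56 at depth 0
Step 3: declare e=48 at depth 0
Step 4: declare c=(read b)=56 at depth 0
Step 5: declare c=(read b)=56 at depth 0
Step 6: declare d=(read e)=48 at depth 0
Step 7: declare b=72 at depth 0
Step 8: enter scope (depth=1)
Step 9: declare e=(read c)=56 at depth 1
Step 10: enter scope (depth=2)
Step 11: exit scope (depth=1)
Visible at query point: b=72 c=56 d=48 e=56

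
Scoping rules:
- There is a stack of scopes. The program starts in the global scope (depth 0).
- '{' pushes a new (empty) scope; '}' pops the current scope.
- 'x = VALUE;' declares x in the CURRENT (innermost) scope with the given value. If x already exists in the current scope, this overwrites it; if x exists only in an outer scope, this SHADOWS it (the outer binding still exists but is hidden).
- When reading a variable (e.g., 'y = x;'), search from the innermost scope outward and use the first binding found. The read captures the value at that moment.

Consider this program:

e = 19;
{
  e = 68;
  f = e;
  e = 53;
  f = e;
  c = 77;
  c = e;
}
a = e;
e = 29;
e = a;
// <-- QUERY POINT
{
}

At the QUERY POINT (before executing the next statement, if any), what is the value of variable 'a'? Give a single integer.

Step 1: declare e=19 at depth 0
Step 2: enter scope (depth=1)
Step 3: declare e=68 at depth 1
Step 4: declare f=(read e)=68 at depth 1
Step 5: declare e=53 at depth 1
Step 6: declare f=(read e)=53 at depth 1
Step 7: declare c=77 at depth 1
Step 8: declare c=(read e)=53 at depth 1
Step 9: exit scope (depth=0)
Step 10: declare a=(read e)=19 at depth 0
Step 11: declare e=29 at depth 0
Step 12: declare e=(read a)=19 at depth 0
Visible at query point: a=19 e=19

Answer: 19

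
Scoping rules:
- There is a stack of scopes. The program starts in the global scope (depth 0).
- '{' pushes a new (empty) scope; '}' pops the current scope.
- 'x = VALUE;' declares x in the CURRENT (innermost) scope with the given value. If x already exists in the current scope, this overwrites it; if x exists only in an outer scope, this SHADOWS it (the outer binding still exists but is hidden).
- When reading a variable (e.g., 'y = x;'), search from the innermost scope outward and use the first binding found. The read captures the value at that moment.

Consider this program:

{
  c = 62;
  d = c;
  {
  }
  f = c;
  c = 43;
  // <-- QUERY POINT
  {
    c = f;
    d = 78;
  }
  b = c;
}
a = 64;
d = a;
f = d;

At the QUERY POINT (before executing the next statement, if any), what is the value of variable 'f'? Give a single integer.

Step 1: enter scope (depth=1)
Step 2: declare c=62 at depth 1
Step 3: declare d=(read c)=62 at depth 1
Step 4: enter scope (depth=2)
Step 5: exit scope (depth=1)
Step 6: declare f=(read c)=62 at depth 1
Step 7: declare c=43 at depth 1
Visible at query point: c=43 d=62 f=62

Answer: 62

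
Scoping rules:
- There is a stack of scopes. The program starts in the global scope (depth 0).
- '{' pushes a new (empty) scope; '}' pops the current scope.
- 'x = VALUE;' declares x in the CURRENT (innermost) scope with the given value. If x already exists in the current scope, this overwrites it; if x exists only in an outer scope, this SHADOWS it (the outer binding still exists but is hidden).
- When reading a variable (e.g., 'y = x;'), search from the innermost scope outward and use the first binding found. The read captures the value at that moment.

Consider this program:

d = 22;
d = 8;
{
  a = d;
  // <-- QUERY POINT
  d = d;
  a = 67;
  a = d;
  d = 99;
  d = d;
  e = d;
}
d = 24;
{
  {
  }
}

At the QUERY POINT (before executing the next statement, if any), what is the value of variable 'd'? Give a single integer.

Answer: 8

Derivation:
Step 1: declare d=22 at depth 0
Step 2: declare d=8 at depth 0
Step 3: enter scope (depth=1)
Step 4: declare a=(read d)=8 at depth 1
Visible at query point: a=8 d=8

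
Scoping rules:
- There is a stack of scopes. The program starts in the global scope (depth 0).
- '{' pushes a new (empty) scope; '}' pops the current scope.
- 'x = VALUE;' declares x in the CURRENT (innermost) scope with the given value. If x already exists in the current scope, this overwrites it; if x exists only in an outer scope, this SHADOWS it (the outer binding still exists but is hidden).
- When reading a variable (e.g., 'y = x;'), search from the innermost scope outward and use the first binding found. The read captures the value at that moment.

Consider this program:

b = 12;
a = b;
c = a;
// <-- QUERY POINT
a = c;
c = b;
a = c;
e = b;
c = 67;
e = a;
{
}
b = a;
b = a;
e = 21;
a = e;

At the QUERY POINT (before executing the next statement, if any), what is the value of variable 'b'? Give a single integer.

Answer: 12

Derivation:
Step 1: declare b=12 at depth 0
Step 2: declare a=(read b)=12 at depth 0
Step 3: declare c=(read a)=12 at depth 0
Visible at query point: a=12 b=12 c=12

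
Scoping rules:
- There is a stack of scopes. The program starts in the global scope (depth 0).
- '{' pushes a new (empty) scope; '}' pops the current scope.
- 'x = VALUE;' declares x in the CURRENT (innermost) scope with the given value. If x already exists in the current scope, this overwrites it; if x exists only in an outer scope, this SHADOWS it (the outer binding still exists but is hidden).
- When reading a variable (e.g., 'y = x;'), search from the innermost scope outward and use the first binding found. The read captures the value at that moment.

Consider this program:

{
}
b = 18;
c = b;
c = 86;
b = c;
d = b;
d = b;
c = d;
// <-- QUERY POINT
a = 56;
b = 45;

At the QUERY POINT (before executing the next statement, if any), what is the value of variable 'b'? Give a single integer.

Answer: 86

Derivation:
Step 1: enter scope (depth=1)
Step 2: exit scope (depth=0)
Step 3: declare b=18 at depth 0
Step 4: declare c=(read b)=18 at depth 0
Step 5: declare c=86 at depth 0
Step 6: declare b=(read c)=86 at depth 0
Step 7: declare d=(read b)=86 at depth 0
Step 8: declare d=(read b)=86 at depth 0
Step 9: declare c=(read d)=86 at depth 0
Visible at query point: b=86 c=86 d=86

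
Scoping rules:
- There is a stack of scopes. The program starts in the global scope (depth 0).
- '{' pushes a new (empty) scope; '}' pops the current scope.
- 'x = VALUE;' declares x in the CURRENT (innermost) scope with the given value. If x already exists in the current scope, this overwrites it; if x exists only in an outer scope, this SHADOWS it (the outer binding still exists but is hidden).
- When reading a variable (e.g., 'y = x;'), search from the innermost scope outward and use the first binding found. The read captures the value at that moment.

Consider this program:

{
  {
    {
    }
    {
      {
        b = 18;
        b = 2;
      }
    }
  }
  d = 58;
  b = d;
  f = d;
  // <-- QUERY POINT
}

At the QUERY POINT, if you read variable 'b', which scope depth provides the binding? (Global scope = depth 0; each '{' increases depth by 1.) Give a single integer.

Answer: 1

Derivation:
Step 1: enter scope (depth=1)
Step 2: enter scope (depth=2)
Step 3: enter scope (depth=3)
Step 4: exit scope (depth=2)
Step 5: enter scope (depth=3)
Step 6: enter scope (depth=4)
Step 7: declare b=18 at depth 4
Step 8: declare b=2 at depth 4
Step 9: exit scope (depth=3)
Step 10: exit scope (depth=2)
Step 11: exit scope (depth=1)
Step 12: declare d=58 at depth 1
Step 13: declare b=(read d)=58 at depth 1
Step 14: declare f=(read d)=58 at depth 1
Visible at query point: b=58 d=58 f=58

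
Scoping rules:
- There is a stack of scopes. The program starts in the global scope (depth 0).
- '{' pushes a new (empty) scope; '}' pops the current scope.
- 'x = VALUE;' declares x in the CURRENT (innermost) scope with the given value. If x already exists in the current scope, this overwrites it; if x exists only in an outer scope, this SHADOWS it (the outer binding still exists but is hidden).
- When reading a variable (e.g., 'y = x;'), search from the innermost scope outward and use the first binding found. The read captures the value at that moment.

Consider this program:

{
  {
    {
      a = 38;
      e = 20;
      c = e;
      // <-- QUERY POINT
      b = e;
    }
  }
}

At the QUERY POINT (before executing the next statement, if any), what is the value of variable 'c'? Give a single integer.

Answer: 20

Derivation:
Step 1: enter scope (depth=1)
Step 2: enter scope (depth=2)
Step 3: enter scope (depth=3)
Step 4: declare a=38 at depth 3
Step 5: declare e=20 at depth 3
Step 6: declare c=(read e)=20 at depth 3
Visible at query point: a=38 c=20 e=20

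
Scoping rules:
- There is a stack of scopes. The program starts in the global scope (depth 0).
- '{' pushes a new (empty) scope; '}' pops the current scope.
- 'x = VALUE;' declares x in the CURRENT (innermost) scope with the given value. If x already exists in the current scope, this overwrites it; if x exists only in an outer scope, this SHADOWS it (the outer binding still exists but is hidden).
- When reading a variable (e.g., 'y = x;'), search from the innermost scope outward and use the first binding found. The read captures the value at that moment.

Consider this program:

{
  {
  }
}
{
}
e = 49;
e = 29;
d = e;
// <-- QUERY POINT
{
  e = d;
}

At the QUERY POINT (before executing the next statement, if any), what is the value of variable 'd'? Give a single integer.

Answer: 29

Derivation:
Step 1: enter scope (depth=1)
Step 2: enter scope (depth=2)
Step 3: exit scope (depth=1)
Step 4: exit scope (depth=0)
Step 5: enter scope (depth=1)
Step 6: exit scope (depth=0)
Step 7: declare e=49 at depth 0
Step 8: declare e=29 at depth 0
Step 9: declare d=(read e)=29 at depth 0
Visible at query point: d=29 e=29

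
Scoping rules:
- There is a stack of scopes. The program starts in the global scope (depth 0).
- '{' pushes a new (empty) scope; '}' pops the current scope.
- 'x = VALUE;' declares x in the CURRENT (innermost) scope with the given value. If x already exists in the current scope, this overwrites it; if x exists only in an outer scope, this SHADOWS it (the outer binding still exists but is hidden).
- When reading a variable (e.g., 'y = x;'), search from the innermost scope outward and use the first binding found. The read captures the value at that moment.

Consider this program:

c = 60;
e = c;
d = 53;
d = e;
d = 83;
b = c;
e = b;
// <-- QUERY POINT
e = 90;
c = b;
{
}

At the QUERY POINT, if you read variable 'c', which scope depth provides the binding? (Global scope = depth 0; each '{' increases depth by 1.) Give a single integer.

Answer: 0

Derivation:
Step 1: declare c=60 at depth 0
Step 2: declare e=(read c)=60 at depth 0
Step 3: declare d=53 at depth 0
Step 4: declare d=(read e)=60 at depth 0
Step 5: declare d=83 at depth 0
Step 6: declare b=(read c)=60 at depth 0
Step 7: declare e=(read b)=60 at depth 0
Visible at query point: b=60 c=60 d=83 e=60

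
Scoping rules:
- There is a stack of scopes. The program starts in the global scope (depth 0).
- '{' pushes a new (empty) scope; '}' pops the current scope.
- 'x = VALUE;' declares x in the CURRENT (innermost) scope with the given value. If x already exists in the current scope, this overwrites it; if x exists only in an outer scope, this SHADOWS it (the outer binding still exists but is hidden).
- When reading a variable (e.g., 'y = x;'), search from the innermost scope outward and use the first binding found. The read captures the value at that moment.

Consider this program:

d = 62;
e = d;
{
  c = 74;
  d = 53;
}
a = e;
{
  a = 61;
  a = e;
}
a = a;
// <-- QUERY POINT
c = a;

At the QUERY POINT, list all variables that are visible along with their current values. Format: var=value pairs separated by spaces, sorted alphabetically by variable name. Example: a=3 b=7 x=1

Answer: a=62 d=62 e=62

Derivation:
Step 1: declare d=62 at depth 0
Step 2: declare e=(read d)=62 at depth 0
Step 3: enter scope (depth=1)
Step 4: declare c=74 at depth 1
Step 5: declare d=53 at depth 1
Step 6: exit scope (depth=0)
Step 7: declare a=(read e)=62 at depth 0
Step 8: enter scope (depth=1)
Step 9: declare a=61 at depth 1
Step 10: declare a=(read e)=62 at depth 1
Step 11: exit scope (depth=0)
Step 12: declare a=(read a)=62 at depth 0
Visible at query point: a=62 d=62 e=62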